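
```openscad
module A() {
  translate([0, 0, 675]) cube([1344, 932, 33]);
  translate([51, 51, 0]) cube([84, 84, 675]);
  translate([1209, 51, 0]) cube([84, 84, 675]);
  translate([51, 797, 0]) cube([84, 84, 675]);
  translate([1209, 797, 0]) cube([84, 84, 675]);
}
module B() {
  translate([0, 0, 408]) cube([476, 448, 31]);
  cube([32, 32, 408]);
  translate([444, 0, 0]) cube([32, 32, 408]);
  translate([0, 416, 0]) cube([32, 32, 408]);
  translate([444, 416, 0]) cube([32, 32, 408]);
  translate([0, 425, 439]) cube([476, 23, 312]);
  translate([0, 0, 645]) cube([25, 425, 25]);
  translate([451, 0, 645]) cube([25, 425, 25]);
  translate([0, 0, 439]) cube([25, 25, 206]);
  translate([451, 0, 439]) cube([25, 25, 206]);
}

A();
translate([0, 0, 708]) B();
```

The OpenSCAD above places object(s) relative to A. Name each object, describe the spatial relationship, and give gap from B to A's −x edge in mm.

A is a table. B is a chair. The chair is on top of the table. The gap from the chair to the table's −x edge is 0 mm.

The chair's min-x is at 0; the table's min-x is 0; gap = 0 mm.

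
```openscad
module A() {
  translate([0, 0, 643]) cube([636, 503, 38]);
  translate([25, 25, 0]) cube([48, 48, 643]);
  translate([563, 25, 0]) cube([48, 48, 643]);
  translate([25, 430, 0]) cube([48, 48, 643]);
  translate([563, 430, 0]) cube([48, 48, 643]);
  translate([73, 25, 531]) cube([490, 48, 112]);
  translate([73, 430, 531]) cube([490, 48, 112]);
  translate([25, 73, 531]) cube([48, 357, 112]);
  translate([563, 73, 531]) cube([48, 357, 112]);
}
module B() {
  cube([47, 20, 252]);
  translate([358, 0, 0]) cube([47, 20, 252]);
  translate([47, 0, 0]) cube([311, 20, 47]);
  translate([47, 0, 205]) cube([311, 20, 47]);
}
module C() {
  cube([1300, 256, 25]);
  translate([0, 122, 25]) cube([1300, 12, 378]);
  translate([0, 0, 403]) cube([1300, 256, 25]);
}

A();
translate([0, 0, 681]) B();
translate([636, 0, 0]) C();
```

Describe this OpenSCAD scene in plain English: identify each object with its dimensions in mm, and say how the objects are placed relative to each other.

A is a rectangular dining table. The top is 636×503×38 mm with its upper surface at z = 681 mm. It stands on four 48×48 mm square legs, each inset 25 mm from the nearest pair of top edges, running from the floor to the underside of the top. Four apron rails, 48 mm thick and 112 mm tall, run between adjacent legs with their top edges flush with the underside of the top and their outer faces flush with the legs' outer faces.

B is a picture frame with a 311×158 mm rectangular opening (x by z) and a uniform 47 mm border on every side. Frame depth is 20 mm along y. It is built from two vertical stiles running the full outside height and two horizontal rails spanning the gap between the stiles.

C is an I-beam lying along x, 1300 mm long. Overall section height 428 mm. Two flanges 256 mm wide (y) and 25 mm thick, one on the floor and one at the top; a web 12 mm thick runs between them, centred on the flange width.

The picture frame is on top of the table. The I-beam is against the table's +x side, with their −y faces flush.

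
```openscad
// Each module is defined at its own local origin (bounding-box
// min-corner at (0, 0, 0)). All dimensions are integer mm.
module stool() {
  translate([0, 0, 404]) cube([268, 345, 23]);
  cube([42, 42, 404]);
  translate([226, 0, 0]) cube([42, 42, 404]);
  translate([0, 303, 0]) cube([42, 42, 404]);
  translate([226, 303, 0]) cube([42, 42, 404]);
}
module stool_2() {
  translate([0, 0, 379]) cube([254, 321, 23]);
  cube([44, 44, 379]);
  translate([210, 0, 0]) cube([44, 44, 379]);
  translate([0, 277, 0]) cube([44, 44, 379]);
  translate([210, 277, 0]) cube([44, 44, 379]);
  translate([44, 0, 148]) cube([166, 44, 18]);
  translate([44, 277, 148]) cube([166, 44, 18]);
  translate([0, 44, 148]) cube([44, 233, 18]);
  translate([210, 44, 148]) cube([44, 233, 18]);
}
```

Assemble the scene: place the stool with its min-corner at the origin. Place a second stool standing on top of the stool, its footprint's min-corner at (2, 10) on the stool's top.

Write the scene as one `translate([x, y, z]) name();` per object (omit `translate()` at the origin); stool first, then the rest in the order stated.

stool();
translate([2, 10, 427]) stool_2();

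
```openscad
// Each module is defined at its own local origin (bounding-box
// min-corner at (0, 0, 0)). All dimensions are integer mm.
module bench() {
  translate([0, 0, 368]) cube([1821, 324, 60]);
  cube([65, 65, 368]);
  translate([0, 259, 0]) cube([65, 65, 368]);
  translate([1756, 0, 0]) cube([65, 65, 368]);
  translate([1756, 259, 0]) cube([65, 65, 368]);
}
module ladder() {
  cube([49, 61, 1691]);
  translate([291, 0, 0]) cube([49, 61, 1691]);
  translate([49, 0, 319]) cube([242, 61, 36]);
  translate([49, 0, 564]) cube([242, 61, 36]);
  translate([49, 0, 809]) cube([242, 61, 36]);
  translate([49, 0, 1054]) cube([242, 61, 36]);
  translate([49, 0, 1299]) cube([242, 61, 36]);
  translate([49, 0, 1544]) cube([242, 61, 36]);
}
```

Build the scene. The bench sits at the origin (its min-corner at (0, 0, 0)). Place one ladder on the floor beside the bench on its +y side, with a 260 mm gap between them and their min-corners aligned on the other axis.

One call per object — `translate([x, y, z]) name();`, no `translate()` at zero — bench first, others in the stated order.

bench();
translate([0, 584, 0]) ladder();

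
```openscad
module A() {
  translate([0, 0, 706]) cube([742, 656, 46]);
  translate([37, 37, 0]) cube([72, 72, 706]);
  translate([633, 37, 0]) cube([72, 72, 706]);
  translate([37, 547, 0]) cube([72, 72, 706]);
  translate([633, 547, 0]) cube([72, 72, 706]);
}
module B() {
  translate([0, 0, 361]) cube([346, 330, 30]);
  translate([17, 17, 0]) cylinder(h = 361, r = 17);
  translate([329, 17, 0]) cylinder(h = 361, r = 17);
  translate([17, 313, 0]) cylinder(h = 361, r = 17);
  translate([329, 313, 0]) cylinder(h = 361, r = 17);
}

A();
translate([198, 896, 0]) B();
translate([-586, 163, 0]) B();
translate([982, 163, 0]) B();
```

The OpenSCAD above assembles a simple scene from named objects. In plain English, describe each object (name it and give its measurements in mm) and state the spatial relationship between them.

A is a rectangular dining table. The top is 742×656×46 mm with its upper surface at z = 752 mm. It stands on four 72×72 mm square legs, each inset 37 mm from the nearest pair of top edges, running from the floor to the underside of the top.

B is a four-legged stool. The seat is 346×330 mm, 30 mm thick, top at z = 391 mm. It stands on four round legs, each 34 mm in diameter, from z = 0 to the seat underside, each leg's axis is inset half a diameter from the nearest pair of seat edges (so the leg's bounding box is flush with the corner).

Three stools sit around the table at the +y, −x, +x sides.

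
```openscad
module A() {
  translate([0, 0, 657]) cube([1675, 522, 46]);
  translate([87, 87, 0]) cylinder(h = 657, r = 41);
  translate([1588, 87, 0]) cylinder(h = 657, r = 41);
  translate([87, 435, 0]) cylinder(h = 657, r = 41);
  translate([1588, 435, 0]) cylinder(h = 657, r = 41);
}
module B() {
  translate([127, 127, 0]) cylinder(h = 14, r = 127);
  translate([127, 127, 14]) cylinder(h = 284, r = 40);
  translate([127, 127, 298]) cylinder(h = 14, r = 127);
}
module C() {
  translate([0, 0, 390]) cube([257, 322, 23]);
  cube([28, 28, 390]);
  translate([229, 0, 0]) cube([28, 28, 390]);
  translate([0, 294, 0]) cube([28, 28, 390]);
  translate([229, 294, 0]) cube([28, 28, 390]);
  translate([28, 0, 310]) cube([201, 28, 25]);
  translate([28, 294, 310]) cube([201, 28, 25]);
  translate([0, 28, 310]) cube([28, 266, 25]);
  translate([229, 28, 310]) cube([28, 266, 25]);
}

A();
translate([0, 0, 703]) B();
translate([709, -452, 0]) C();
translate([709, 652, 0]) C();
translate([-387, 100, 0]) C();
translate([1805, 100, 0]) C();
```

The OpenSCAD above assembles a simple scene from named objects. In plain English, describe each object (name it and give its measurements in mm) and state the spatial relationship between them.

A is a rectangular dining table. The top is 1675×522×46 mm with its upper surface at z = 703 mm. It stands on four round legs of 82 mm diameter, each leg's bounding box inset 46 mm from the nearest pair of top edges, running from the floor to the underside of the top.

B is a spool: two coaxial disc flanges of radius 127 mm and thickness 14 mm, joined by a core cylinder of radius 40 mm and height 284 mm. The lower flange rests on z = 0 and the three cylinders share a vertical axis.

C is a four-legged stool. The seat is 257×322 mm, 23 mm thick, top at z = 413 mm. It stands on four square legs, each 28×28 mm in cross-section, from z = 0 to the seat underside, each flush with a corner of the seat. Four stretchers, 28 mm wide and 25 mm tall, connect adjacent legs with their undersides at z = 310 mm, each running between the inner faces of the legs it joins and aligned with the legs' outer faces on the other axis.

The spool is on top of the table. Four stools sit around the table at the −y, +y, −x, +x sides.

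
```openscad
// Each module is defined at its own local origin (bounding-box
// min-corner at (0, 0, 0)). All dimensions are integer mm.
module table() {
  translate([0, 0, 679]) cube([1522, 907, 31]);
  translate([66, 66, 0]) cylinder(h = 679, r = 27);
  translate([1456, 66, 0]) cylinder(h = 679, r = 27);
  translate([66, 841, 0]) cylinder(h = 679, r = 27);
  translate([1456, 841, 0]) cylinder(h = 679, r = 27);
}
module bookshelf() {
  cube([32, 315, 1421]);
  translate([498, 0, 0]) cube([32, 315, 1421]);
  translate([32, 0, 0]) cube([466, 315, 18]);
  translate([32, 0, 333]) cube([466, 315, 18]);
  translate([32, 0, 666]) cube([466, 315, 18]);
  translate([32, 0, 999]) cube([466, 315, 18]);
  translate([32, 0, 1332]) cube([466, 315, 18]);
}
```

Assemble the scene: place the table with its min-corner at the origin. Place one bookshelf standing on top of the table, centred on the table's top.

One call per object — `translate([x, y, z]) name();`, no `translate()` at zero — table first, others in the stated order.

table();
translate([496, 296, 710]) bookshelf();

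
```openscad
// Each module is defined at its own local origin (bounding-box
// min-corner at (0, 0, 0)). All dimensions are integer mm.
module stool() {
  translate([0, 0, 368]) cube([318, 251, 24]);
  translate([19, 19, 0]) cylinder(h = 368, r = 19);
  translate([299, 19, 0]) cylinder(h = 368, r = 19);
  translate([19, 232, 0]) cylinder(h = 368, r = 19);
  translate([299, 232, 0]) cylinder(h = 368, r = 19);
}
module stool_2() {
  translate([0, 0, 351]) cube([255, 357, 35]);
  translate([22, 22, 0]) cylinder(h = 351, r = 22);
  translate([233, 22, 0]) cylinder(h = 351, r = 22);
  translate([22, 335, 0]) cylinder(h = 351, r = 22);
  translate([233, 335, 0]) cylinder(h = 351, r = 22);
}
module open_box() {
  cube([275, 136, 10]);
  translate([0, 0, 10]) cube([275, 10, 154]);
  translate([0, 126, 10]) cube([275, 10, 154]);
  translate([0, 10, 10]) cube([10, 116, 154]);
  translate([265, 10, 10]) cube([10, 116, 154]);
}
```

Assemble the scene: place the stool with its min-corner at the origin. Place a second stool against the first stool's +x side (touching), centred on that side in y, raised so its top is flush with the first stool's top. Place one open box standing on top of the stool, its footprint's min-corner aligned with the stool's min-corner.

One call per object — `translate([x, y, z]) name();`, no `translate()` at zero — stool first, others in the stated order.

stool();
translate([318, -53, 6]) stool_2();
translate([0, 0, 392]) open_box();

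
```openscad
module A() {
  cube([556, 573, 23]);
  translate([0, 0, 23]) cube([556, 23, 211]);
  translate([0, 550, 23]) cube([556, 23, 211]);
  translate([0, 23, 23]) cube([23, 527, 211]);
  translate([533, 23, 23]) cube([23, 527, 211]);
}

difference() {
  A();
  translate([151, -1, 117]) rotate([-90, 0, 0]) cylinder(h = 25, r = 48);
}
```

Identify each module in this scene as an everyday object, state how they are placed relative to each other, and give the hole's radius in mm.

A is an open box. The open box has a circular hole through its front wall. The hole's radius is 48 mm.

The subtracted cylinder has r = 48 mm.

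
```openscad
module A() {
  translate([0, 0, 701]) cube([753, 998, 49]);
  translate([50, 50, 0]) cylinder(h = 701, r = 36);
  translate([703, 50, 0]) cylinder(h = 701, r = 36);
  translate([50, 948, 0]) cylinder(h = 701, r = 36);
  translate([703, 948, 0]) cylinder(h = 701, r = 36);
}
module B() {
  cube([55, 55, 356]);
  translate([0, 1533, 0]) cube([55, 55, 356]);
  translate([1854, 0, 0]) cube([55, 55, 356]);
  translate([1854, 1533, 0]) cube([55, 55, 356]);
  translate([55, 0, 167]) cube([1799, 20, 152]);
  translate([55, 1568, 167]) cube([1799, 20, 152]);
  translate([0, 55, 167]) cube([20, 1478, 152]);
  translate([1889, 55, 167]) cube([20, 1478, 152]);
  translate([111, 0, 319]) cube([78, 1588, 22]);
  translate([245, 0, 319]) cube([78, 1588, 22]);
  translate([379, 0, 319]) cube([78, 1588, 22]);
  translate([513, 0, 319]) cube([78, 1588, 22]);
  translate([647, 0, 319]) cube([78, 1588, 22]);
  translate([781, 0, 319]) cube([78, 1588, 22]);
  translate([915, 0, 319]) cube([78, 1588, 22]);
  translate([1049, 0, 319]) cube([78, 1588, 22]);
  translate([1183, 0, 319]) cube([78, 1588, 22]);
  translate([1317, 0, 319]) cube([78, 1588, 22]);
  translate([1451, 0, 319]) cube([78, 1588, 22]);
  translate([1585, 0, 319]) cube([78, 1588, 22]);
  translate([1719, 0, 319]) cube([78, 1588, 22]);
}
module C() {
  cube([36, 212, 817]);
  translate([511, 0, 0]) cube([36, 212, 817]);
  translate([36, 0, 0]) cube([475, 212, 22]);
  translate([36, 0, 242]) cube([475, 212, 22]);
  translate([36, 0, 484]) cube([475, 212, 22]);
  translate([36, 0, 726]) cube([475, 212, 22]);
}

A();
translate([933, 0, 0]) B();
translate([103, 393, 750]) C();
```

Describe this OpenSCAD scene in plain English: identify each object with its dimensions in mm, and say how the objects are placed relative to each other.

A is a table: top 753 mm (x) × 998 mm (y), 49 mm thick, upper face at z = 750 mm, on four round legs of 72 mm diameter, each leg's bounding box inset 14 mm from the nearest pair of top edges, running from z = 0 to the bottom of the top.

B is a bed frame 1909 mm long (x) by 1588 mm wide (y). Four 55×55 mm corner posts, 356 mm tall, at the corners of the footprint. Four rails of 20 mm thickness and 152 mm height run between adjacent posts with their undersides at z = 167 mm, their outer faces flush with the outside of the frame (the two x-running rails run between the posts' inner faces; the two y-running rails run between the posts' inner faces). 13 slats, each 78 mm wide (x) and 22 mm thick, lie across the top of the two x-running rails, running the full 1588 mm width of the frame in y; the slats are evenly spaced along x between the inner faces of the end posts with equal gaps (rounded down to the nearest mm) at the −x end and between each pair — any rounding remainder accumulates at the +x end.

C is an open bookshelf. Two side panels, each 36 mm thick, 212 mm deep and 817 mm tall, stand 547 mm apart (outside-to-outside). Between them sit 4 shelves, each 22 mm thick and 212 mm deep, spanning the full gap between the sides. The bottom shelf rests on the floor (its underside at z = 0) and the clear gap between one shelf's top and the next shelf's underside is 220 mm.

The bed frame is on the floor beside the table on its +x side. The bookshelf is on top of the table, centred.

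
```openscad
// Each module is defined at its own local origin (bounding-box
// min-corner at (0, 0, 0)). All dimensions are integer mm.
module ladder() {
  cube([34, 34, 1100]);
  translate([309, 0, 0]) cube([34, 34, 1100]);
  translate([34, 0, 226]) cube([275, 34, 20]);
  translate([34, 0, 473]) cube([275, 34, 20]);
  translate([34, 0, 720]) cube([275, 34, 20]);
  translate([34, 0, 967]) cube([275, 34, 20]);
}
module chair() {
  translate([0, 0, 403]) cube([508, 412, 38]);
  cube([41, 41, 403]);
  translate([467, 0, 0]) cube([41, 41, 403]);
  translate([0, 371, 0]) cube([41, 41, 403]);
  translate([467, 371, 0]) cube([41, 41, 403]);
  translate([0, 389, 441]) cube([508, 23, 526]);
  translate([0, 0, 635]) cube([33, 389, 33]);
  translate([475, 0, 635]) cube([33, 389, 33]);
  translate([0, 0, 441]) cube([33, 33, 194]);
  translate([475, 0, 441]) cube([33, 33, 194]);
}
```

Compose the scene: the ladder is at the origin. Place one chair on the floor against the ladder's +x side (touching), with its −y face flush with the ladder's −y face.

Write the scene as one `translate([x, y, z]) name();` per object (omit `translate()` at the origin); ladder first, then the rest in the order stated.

ladder();
translate([343, 0, 0]) chair();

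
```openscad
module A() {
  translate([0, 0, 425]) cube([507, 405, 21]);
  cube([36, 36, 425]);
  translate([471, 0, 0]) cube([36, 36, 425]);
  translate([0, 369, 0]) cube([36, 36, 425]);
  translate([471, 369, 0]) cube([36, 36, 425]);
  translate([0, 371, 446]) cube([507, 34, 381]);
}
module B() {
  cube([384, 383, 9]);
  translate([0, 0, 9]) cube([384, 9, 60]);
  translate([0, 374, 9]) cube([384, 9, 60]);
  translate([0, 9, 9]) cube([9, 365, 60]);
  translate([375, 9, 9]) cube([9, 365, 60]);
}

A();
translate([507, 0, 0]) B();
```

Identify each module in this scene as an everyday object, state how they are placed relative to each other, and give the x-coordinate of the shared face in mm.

A is a chair. B is an open box. The open box is against the chair's +x side, with their −y faces flush. The x-coordinate of the shared face is 507 mm.

The chair's +x face and the open box's −x face are both at x = 507 mm.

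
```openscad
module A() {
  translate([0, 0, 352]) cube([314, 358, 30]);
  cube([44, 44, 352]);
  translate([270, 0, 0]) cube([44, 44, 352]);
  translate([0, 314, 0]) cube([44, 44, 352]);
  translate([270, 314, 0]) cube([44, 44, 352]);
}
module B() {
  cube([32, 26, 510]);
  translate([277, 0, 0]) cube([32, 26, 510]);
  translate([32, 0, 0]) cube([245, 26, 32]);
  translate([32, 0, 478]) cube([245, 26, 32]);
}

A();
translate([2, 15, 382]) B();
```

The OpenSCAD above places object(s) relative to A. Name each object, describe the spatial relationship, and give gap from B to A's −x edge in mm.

The picture frame's min-x is at 2; the stool's min-x is 0; gap = 2 mm.

A is a stool. B is a picture frame. The picture frame is on top of the stool. The gap from the picture frame to the stool's −x edge is 2 mm.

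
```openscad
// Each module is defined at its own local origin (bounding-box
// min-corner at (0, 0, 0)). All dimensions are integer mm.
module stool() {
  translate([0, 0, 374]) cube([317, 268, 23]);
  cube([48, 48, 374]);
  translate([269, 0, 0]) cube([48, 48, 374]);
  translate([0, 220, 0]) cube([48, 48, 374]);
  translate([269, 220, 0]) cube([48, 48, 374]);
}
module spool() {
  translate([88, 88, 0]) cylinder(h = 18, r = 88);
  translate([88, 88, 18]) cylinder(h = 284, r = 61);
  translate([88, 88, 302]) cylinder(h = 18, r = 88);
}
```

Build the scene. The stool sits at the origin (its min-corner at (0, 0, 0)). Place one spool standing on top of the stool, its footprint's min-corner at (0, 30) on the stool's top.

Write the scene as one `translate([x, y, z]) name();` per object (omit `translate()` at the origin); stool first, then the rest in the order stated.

stool();
translate([0, 30, 397]) spool();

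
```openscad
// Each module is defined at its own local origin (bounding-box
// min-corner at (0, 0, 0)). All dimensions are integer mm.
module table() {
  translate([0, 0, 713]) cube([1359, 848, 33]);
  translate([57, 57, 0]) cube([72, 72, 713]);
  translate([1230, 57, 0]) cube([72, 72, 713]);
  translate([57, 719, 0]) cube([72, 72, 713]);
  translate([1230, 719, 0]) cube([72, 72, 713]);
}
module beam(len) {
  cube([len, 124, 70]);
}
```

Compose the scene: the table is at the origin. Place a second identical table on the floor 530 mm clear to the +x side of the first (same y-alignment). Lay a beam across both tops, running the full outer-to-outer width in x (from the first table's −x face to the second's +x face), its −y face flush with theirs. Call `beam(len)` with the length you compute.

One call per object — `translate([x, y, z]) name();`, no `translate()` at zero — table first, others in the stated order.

table();
translate([1889, 0, 0]) table();
translate([0, 0, 746]) beam(3248);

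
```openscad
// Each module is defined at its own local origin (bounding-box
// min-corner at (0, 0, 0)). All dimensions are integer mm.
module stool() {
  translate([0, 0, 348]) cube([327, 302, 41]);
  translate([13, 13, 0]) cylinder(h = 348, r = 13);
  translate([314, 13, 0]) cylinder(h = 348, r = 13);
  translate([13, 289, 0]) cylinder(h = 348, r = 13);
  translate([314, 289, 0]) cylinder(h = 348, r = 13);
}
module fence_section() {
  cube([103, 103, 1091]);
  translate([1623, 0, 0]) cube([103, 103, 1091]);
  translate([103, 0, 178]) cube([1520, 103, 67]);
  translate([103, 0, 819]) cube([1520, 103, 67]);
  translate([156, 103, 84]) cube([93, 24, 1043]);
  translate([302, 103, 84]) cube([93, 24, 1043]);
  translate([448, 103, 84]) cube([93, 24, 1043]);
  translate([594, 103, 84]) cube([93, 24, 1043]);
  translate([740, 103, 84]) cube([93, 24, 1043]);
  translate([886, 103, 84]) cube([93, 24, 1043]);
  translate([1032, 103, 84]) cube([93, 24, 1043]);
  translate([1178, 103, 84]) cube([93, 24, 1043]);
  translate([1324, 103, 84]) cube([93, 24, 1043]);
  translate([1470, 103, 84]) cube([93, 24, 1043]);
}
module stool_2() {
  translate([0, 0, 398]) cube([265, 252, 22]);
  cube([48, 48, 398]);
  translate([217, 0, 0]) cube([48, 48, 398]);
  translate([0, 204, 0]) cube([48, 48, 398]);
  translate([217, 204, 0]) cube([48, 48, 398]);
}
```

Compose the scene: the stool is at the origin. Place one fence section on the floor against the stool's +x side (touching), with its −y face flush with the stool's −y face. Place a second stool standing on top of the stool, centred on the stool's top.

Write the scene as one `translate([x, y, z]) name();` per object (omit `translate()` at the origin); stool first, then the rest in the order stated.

stool();
translate([327, 0, 0]) fence_section();
translate([31, 25, 389]) stool_2();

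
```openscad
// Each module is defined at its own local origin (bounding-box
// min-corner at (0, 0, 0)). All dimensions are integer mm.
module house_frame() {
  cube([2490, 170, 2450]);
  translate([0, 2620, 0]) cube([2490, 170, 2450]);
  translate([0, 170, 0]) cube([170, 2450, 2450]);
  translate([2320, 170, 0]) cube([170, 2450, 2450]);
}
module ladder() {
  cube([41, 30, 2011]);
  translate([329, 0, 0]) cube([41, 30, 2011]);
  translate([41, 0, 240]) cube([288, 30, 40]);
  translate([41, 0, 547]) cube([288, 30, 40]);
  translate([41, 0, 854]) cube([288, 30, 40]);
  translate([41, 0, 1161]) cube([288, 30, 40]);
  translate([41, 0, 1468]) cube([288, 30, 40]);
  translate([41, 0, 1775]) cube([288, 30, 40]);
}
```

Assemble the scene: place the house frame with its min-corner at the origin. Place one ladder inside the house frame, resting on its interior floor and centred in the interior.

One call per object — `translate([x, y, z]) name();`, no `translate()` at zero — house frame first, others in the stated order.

house_frame();
translate([1060, 1380, 0]) ladder();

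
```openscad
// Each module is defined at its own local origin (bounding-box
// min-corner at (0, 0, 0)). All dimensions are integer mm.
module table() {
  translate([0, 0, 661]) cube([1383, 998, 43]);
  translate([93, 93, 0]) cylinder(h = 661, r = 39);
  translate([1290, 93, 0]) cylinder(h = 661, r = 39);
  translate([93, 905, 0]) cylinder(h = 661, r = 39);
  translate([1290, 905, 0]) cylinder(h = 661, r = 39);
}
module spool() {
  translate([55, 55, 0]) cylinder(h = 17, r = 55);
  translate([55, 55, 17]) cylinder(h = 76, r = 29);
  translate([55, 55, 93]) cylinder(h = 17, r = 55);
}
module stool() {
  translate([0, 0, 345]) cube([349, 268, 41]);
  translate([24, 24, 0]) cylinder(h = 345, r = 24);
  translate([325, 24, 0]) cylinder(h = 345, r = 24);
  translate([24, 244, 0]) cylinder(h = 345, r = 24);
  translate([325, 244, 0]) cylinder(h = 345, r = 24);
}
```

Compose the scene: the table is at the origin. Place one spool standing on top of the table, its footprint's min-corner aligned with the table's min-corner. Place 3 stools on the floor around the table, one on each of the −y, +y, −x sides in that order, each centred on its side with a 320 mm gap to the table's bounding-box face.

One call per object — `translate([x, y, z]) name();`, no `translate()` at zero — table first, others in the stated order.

table();
translate([0, 0, 704]) spool();
translate([517, -588, 0]) stool();
translate([517, 1318, 0]) stool();
translate([-669, 365, 0]) stool();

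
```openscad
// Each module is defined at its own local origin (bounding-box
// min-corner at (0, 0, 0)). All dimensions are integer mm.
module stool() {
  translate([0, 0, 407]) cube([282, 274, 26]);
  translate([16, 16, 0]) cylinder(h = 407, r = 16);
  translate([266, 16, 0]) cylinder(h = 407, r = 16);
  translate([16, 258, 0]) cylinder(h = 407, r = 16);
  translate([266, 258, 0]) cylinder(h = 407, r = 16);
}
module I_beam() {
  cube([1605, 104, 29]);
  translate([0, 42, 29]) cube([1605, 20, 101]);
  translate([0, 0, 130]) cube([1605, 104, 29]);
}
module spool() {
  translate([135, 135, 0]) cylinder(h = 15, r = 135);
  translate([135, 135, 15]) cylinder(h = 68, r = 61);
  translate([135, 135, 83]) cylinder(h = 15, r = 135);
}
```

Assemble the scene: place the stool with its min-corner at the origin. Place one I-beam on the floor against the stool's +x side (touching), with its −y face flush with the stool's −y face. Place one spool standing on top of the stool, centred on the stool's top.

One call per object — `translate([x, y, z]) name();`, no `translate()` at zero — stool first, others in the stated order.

stool();
translate([282, 0, 0]) I_beam();
translate([6, 2, 433]) spool();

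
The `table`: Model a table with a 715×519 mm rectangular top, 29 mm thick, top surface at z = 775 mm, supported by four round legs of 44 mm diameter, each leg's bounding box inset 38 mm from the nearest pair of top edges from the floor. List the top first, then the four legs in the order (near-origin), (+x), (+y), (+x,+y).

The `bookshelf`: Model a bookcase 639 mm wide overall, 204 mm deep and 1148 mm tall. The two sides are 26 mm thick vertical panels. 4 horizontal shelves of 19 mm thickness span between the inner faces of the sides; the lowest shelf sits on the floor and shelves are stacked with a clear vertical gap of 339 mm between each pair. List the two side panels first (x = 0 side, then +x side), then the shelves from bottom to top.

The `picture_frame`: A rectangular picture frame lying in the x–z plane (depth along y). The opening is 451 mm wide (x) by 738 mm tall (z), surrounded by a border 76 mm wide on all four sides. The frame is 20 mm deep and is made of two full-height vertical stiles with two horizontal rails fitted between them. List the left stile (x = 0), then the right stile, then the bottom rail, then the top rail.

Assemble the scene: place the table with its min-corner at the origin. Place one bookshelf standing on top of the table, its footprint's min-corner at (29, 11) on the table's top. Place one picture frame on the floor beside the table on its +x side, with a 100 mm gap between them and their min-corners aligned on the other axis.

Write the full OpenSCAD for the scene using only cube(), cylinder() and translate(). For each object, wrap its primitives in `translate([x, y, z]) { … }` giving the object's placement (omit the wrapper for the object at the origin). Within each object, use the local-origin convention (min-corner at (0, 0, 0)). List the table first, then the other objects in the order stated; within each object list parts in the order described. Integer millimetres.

translate([0, 0, 746]) cube([715, 519, 29]);
translate([60, 60, 0]) cylinder(h = 746, r = 22);
translate([655, 60, 0]) cylinder(h = 746, r = 22);
translate([60, 459, 0]) cylinder(h = 746, r = 22);
translate([655, 459, 0]) cylinder(h = 746, r = 22);
translate([29, 11, 775]) {
  cube([26, 204, 1148]);
  translate([613, 0, 0]) cube([26, 204, 1148]);
  translate([26, 0, 0]) cube([587, 204, 19]);
  translate([26, 0, 358]) cube([587, 204, 19]);
  translate([26, 0, 716]) cube([587, 204, 19]);
  translate([26, 0, 1074]) cube([587, 204, 19]);
}
translate([815, 0, 0]) {
  cube([76, 20, 890]);
  translate([527, 0, 0]) cube([76, 20, 890]);
  translate([76, 0, 0]) cube([451, 20, 76]);
  translate([76, 0, 814]) cube([451, 20, 76]);
}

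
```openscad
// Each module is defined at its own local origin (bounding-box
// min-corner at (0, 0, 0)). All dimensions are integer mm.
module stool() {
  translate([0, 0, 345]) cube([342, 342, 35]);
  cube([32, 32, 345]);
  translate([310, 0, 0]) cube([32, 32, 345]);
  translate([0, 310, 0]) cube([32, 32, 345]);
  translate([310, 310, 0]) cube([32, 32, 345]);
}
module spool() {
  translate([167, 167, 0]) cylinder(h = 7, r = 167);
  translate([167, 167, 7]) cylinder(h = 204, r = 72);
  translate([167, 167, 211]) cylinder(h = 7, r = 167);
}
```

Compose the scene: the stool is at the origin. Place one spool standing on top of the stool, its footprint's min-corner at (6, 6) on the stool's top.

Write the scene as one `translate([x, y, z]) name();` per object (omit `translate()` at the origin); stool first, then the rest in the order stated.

stool();
translate([6, 6, 380]) spool();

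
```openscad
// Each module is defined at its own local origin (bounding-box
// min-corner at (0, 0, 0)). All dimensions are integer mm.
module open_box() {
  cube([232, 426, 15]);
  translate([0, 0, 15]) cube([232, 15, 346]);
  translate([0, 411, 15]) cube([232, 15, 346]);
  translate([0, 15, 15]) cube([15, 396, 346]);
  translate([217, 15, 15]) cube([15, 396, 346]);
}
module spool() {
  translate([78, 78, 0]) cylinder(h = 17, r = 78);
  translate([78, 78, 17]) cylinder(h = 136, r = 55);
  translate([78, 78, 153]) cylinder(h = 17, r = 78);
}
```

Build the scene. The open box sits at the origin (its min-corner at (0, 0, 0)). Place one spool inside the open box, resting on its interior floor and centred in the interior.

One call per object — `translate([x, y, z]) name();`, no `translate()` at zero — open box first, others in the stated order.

open_box();
translate([38, 135, 15]) spool();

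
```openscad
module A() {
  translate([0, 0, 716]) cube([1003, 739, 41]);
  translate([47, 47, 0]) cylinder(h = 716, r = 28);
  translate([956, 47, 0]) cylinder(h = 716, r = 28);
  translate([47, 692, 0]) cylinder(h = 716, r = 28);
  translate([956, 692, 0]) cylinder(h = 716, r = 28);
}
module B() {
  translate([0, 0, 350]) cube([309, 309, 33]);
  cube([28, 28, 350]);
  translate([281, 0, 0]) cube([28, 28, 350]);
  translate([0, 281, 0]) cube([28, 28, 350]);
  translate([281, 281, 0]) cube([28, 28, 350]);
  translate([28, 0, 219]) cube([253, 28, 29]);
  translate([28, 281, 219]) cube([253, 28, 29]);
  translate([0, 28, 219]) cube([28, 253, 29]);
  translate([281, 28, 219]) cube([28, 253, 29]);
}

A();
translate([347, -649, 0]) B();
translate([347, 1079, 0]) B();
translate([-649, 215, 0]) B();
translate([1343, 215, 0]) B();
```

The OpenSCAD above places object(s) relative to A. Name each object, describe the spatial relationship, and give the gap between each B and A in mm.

A is a table. B is a stool. Four stools sit around the table at the −y, +y, −x, +x sides. The gap between each stool and the table is 340 mm.

Each stool's nearest face is 340 mm from the table's bounding box.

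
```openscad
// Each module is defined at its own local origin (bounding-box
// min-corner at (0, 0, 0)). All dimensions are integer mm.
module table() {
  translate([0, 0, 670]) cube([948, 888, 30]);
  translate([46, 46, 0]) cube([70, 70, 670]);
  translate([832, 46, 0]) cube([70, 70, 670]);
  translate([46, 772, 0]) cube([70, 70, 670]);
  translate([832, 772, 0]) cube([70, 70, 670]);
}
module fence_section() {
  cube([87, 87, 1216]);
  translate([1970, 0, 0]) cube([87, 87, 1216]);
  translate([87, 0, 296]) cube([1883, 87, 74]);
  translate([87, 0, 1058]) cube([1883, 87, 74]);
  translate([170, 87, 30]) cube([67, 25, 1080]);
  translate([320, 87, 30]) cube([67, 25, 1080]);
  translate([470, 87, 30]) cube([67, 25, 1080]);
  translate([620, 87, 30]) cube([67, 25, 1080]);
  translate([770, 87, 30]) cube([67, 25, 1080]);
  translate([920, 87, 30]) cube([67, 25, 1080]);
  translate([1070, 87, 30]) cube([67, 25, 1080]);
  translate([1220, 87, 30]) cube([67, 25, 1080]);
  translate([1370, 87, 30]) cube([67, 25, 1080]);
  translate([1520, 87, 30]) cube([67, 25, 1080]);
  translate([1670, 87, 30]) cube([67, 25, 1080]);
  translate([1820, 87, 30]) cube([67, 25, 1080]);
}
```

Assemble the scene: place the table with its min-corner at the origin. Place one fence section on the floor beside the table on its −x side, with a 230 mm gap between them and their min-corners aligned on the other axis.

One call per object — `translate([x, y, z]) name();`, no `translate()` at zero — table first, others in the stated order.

table();
translate([-2287, 0, 0]) fence_section();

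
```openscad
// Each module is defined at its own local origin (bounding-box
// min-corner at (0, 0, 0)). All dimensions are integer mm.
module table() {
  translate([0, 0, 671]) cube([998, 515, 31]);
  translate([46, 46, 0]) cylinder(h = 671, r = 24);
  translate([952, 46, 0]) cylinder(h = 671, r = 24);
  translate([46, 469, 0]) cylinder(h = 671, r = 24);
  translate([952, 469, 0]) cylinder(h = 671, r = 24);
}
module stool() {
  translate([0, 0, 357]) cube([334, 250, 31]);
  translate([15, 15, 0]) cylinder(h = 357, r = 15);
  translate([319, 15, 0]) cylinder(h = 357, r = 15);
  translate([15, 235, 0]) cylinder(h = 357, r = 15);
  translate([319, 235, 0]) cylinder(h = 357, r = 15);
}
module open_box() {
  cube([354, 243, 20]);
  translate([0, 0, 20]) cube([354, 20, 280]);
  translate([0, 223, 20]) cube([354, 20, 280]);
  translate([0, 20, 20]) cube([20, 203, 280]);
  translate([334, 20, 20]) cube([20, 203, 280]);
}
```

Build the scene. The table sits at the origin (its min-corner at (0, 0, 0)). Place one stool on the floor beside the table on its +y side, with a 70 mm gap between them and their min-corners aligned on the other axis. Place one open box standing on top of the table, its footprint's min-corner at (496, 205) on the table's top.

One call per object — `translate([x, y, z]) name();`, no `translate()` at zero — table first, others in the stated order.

table();
translate([0, 585, 0]) stool();
translate([496, 205, 702]) open_box();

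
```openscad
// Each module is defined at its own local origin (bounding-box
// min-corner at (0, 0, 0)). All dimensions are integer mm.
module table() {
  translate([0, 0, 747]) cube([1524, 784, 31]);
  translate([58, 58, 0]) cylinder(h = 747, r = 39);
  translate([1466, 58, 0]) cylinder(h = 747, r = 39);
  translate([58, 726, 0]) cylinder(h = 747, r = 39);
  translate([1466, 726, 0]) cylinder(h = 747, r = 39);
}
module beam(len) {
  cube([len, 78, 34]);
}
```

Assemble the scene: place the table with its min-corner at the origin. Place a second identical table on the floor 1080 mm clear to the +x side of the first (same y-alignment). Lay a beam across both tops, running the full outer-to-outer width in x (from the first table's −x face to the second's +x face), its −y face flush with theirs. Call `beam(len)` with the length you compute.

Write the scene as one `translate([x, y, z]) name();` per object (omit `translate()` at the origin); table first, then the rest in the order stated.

table();
translate([2604, 0, 0]) table();
translate([0, 0, 778]) beam(4128);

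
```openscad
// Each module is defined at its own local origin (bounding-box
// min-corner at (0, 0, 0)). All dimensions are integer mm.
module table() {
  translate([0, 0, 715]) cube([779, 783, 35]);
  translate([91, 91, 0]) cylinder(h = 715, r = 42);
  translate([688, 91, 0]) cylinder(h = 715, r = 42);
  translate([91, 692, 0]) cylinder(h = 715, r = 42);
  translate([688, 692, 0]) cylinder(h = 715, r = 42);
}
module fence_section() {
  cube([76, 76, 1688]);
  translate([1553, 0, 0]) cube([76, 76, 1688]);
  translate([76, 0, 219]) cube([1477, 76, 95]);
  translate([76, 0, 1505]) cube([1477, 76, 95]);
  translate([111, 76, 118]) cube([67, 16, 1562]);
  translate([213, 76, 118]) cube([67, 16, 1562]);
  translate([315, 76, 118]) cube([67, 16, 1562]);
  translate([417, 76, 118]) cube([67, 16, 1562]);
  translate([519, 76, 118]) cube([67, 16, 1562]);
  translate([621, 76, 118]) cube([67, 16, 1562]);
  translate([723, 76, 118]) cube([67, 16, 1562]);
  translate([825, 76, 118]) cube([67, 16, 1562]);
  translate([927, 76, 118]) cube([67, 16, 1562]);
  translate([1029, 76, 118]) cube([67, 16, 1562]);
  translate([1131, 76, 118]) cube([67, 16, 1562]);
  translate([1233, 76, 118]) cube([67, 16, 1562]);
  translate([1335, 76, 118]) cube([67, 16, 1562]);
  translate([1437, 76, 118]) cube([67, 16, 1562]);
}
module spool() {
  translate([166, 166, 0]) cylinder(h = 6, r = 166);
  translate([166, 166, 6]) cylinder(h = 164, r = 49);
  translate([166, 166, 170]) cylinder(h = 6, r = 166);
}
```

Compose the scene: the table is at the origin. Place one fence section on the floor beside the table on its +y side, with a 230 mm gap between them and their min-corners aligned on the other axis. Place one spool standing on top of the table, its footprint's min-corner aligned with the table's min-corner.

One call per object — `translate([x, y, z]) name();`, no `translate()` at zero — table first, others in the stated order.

table();
translate([0, 1013, 0]) fence_section();
translate([0, 0, 750]) spool();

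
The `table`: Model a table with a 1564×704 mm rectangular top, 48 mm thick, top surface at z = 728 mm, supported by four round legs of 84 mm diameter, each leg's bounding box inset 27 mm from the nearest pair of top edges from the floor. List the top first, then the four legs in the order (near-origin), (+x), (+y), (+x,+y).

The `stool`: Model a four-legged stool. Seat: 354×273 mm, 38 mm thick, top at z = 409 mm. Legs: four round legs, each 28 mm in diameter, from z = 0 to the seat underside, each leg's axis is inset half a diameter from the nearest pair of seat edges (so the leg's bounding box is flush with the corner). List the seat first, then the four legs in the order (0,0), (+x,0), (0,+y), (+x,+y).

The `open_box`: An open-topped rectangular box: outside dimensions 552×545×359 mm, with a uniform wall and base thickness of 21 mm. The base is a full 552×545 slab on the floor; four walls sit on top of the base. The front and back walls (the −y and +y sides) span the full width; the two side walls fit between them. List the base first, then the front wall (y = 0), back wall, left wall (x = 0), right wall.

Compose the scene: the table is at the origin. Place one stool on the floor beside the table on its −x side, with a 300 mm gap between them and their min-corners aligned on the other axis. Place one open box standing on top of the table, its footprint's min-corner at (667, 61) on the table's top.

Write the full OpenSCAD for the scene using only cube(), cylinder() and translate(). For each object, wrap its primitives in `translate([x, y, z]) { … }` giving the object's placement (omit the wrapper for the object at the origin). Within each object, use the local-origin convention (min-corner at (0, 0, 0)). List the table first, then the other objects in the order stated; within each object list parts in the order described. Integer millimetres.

translate([0, 0, 680]) cube([1564, 704, 48]);
translate([69, 69, 0]) cylinder(h = 680, r = 42);
translate([1495, 69, 0]) cylinder(h = 680, r = 42);
translate([69, 635, 0]) cylinder(h = 680, r = 42);
translate([1495, 635, 0]) cylinder(h = 680, r = 42);
translate([-654, 0, 0]) {
  translate([0, 0, 371]) cube([354, 273, 38]);
  translate([14, 14, 0]) cylinder(h = 371, r = 14);
  translate([340, 14, 0]) cylinder(h = 371, r = 14);
  translate([14, 259, 0]) cylinder(h = 371, r = 14);
  translate([340, 259, 0]) cylinder(h = 371, r = 14);
}
translate([667, 61, 728]) {
  cube([552, 545, 21]);
  translate([0, 0, 21]) cube([552, 21, 338]);
  translate([0, 524, 21]) cube([552, 21, 338]);
  translate([0, 21, 21]) cube([21, 503, 338]);
  translate([531, 21, 21]) cube([21, 503, 338]);
}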